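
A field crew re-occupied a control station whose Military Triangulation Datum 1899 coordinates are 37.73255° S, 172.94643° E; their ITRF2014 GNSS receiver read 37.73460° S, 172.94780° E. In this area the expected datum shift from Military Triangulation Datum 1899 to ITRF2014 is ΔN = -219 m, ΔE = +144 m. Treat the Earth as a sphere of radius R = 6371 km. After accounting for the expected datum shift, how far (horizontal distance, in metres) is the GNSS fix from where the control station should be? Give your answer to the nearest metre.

Observed coordinate differences: Δφ = -0.00205°, Δλ = +0.00137°.
Converting to metres (1° lat = 111195 m, cos φ = 0.790876): observed ΔN = -227.9 m, observed ΔE = 120.5 m.
Subtracting the expected shift leaves a residual of -227.9 − (-219) = -8.9 m north and 120.5 − (144) = -23.5 m east.
Residual distance = √((-8.9)² + (-23.5)²) = 25.2 m.

25 m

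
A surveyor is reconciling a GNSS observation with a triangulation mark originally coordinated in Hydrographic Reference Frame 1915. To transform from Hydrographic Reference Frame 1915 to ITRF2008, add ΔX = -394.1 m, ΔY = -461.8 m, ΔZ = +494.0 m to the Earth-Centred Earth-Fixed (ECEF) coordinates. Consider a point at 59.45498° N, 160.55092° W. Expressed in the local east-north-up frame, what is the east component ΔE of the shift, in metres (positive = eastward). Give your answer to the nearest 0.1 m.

ΔE = 304.2 m

At φ = 59.45498°, λ = -160.55092°: sin φ = 0.861230, cos φ = 0.508215, sin λ = -0.332969, cos λ = -0.942938.
ΔE = −sin λ·ΔX + cos λ·ΔY = −(-0.332969)·(-394.1) + (-0.942938)·(-461.8) = 304.23 m.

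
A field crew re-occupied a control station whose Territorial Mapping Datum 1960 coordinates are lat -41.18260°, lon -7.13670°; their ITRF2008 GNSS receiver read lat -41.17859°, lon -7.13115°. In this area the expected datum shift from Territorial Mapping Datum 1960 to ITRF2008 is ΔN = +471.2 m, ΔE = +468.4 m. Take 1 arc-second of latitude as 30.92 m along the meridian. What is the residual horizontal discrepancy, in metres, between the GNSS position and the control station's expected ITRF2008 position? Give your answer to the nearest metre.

25 m

Observed coordinate differences: Δφ = +0.00401°, Δλ = +0.00555°.
Converting to metres (1° lat = 111312 m, cos φ = 0.752615): observed ΔN = 446.4 m, observed ΔE = 465.0 m.
Subtracting the expected shift leaves a residual of 446.4 − (471.2) = -24.8 m north and 465.0 − (468.4) = -3.4 m east.
Residual distance = √((-24.8)² + (-3.4)²) = 25.1 m.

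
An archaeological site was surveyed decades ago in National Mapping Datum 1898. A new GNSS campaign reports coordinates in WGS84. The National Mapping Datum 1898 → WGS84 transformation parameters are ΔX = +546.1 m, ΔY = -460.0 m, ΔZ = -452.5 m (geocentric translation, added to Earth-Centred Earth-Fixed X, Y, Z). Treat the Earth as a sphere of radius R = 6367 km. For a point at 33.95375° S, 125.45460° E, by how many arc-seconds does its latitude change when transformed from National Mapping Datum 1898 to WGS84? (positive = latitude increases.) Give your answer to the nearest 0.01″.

sin φ = -0.558524, cos φ = 0.829489, sin λ = 0.814575, cos λ = -0.580058.
North component: ΔN = −sin φ cos λ·ΔX − sin φ sin λ·ΔY + cos φ·ΔZ = −(-0.558524)(-0.580058)(546.1) − (-0.558524)(0.814575)(-460.0) + (0.829489)(-452.5) = -761.55 m.
1° of latitude spans πR/180 = 111125 m, so Δφ = -761.55 / 111125 × 3600 = -24.671″.

Δφ = -24.67″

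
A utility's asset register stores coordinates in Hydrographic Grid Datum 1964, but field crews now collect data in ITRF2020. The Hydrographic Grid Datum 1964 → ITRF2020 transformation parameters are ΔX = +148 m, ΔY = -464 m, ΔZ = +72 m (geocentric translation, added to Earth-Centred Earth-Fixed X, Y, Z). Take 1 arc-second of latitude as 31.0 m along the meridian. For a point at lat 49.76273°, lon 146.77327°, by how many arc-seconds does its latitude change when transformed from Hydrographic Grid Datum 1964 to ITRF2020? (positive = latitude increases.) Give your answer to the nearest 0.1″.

Δφ = 10.8″

sin φ = 0.763376, cos φ = 0.645954, sin λ = 0.547954, cos λ = -0.836509.
North component: ΔN = −sin φ cos λ·ΔX − sin φ sin λ·ΔY + cos φ·ΔZ = −(0.763376)(-0.836509)(148) − (0.763376)(0.547954)(-464) + (0.645954)(72) = 335.11 m.
1° of latitude spans 3600 × 31.00 = 111600 m, so Δφ = 335.11 / 111600 × 3600 = 10.810″.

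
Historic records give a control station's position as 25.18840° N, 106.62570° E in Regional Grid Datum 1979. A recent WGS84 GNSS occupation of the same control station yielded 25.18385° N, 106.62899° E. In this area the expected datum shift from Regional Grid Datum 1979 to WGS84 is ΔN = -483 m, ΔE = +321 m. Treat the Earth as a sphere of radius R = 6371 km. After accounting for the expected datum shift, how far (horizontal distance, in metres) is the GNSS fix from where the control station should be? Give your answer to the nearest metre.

25 m

Observed coordinate differences: Δφ = -0.00455°, Δλ = +0.00329°.
Converting to metres (1° lat = 111195 m, cos φ = 0.904913): observed ΔN = -505.9 m, observed ΔE = 331.0 m.
Subtracting the expected shift leaves a residual of -505.9 − (-483) = -22.9 m north and 331.0 − (321) = 10.0 m east.
Residual distance = √((-22.9)² + 10.0²) = 25.0 m.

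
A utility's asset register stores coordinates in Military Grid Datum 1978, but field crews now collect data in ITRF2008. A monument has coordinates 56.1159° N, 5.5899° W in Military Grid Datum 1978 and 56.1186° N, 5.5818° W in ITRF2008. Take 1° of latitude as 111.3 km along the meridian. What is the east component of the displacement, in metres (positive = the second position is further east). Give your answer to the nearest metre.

ΔE = 503 m

Δφ = 56.1186° − 56.1159° = +0.0027°; Δλ = -5.5818° − -5.5899° = +0.0081°.
ΔN = Δφ × 111300 = 300.5 m; ΔE = Δλ × 111300 × cos(56.1159°) = +0.0081 × 111300 × 0.557515 = 502.6 m.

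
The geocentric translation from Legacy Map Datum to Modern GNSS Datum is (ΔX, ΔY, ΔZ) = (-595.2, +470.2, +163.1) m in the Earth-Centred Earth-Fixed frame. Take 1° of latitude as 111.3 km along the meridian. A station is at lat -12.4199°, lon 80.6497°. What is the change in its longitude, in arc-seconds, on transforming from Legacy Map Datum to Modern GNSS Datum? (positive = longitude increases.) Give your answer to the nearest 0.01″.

Δλ = 21.98″

sin φ = -0.215075, cos φ = 0.976598, sin λ = 0.986713, cos λ = 0.162470.
East component: ΔE = −sin λ·ΔX + cos λ·ΔY = −(0.986713)(-595.2) + (0.162470)(470.2) = 663.69 m.
1° of latitude spans 111300 m; at latitude φ, 1° of longitude spans that × cos φ = 108695.3 m, so Δλ = 663.69 / 108695.3 × 3600 = 21.981″.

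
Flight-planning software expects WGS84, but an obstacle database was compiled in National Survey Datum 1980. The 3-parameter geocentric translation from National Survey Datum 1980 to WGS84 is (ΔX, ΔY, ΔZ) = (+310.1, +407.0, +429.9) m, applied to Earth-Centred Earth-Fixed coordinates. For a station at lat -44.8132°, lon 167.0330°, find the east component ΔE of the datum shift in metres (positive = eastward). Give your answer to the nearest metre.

The local east axis at (φ, λ) is (−sin λ, cos λ, 0), so ΔE = −sin(167.0330°)·310.1 + cos(167.0330°)·407.0 = -466.20 m.

ΔE = -466 m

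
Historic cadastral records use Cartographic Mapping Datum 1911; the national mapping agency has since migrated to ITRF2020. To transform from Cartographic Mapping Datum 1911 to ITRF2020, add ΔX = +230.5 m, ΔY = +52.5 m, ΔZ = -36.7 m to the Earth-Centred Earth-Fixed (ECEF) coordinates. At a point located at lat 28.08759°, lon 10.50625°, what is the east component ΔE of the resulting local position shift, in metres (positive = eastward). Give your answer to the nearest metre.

At φ = 28.08759°, λ = 10.50625°: sin φ = 0.470821, cos φ = 0.882229, sin λ = 0.182343, cos λ = 0.983235.
ΔE = −sin λ·ΔX + cos λ·ΔY = −(0.182343)·(230.5) + (0.983235)·(52.5) = 9.59 m.

ΔE = 10 m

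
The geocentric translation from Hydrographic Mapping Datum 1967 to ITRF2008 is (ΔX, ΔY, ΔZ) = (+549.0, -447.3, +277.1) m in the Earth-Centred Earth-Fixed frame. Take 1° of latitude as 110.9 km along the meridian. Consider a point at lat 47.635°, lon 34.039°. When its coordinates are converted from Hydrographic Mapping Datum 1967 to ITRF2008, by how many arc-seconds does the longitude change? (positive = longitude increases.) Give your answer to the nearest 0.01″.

Δλ = -32.66″

sin φ = 0.738867, cos φ = 0.673851, sin λ = 0.559757, cos λ = 0.828657.
East component: ΔE = −sin λ·ΔX + cos λ·ΔY = −(0.559757)(549.0) + (0.828657)(-447.3) = -677.96 m.
1° of latitude spans 110900 m; at latitude φ, 1° of longitude spans that × cos φ = 74730.1 m, so Δλ = -677.96 / 74730.1 × 3600 = -32.660″.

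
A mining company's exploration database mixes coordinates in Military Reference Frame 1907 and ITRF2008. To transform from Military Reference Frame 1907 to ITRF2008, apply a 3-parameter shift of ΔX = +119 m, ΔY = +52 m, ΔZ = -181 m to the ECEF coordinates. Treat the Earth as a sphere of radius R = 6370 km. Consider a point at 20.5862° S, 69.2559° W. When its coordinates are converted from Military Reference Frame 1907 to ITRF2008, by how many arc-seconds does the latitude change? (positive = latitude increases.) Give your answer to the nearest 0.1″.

Δφ = -5.6″

sin φ = -0.351616, cos φ = 0.936144, sin λ = -0.935172, cos λ = 0.354195.
North component: ΔN = −sin φ cos λ·ΔX − sin φ sin λ·ΔY + cos φ·ΔZ = −(-0.351616)(0.354195)(119) − (-0.351616)(-0.935172)(52) + (0.936144)(-181) = -171.72 m.
1° of latitude spans πR/180 = 111177 m, so Δφ = -171.72 / 111177 × 3600 = -5.560″.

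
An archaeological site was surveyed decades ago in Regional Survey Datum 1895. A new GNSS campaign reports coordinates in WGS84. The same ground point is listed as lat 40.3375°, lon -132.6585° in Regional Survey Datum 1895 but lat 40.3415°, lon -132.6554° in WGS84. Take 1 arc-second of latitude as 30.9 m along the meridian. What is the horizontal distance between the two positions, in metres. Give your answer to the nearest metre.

517 m

Δφ = 40.3415° − 40.3375° = +0.0040°; Δλ = -132.6554° − -132.6585° = +0.0031°.
1° of latitude = 3600 × 30.90 = 111240 m.
ΔN = Δφ × 111240 = 445.0 m; ΔE = Δλ × 111240 × cos(40.3375°) = +0.0031 × 111240 × 0.762245 = 262.9 m.
Distance = √(ΔE² + ΔN²) = √(262.9² + 445.0²) = 516.8 m.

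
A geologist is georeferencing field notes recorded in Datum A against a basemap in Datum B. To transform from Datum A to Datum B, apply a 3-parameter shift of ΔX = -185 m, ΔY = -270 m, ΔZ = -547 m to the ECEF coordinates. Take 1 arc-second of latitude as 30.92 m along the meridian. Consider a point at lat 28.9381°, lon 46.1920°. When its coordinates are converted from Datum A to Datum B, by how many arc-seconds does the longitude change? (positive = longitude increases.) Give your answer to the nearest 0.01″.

Δλ = -1.97″

sin φ = 0.483864, cos φ = 0.875143, sin λ = 0.721664, cos λ = 0.692244.
East component: ΔE = −sin λ·ΔX + cos λ·ΔY = −(0.721664)(-185) + (0.692244)(-270) = -53.40 m.
1° of latitude spans 3600 × 30.92 = 111312 m; at latitude φ, 1° of longitude spans that × cos φ = 97413.9 m, so Δλ = -53.40 / 97413.9 × 3600 = -1.973″.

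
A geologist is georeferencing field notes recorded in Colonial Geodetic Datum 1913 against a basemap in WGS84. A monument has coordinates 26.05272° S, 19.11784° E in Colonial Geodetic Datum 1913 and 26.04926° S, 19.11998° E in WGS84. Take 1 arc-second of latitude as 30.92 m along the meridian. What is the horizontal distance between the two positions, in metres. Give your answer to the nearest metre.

Δφ = -26.04926° − -26.05272° = +0.00346°; Δλ = 19.11998° − 19.11784° = +0.00214°.
1° of latitude = 3600 × 30.92 = 111312 m.
ΔN = Δφ × 111312 = 385.1 m; ΔE = Δλ × 111312 × cos(-26.05272°) = +0.00214 × 111312 × 0.898390 = 214.0 m.
Distance = √(ΔE² + ΔN²) = √(214.0² + 385.1²) = 440.6 m.

441 m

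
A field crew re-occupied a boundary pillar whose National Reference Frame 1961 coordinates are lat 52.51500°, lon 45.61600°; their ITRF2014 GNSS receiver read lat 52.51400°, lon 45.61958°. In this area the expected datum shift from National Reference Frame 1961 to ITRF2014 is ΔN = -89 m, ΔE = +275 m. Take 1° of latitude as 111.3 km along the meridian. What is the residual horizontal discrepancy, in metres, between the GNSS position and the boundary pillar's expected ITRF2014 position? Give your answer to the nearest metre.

39 m

Observed coordinate differences: Δφ = -0.00100°, Δλ = +0.00358°.
Converting to metres (1° lat = 111300 m, cos φ = 0.608554): observed ΔN = -111.3 m, observed ΔE = 242.5 m.
Subtracting the expected shift leaves a residual of -111.3 − (-89) = -22.3 m north and 242.5 − (275) = -32.5 m east.
Residual distance = √((-22.3)² + (-32.5)²) = 39.4 m.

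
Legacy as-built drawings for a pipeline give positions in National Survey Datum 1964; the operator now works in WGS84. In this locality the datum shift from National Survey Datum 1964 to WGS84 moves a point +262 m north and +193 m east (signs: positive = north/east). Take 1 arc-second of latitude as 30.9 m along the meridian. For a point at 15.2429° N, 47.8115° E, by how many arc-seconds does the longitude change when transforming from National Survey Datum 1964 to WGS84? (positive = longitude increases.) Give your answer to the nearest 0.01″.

Δλ = 6.47″

At latitude 15.2429°, cos φ = 0.964820.
1″ of longitude at this latitude = 30.90 × cos φ = 29.8129 m, so Δλ = 193.0 / 29.8129 = 6.474″.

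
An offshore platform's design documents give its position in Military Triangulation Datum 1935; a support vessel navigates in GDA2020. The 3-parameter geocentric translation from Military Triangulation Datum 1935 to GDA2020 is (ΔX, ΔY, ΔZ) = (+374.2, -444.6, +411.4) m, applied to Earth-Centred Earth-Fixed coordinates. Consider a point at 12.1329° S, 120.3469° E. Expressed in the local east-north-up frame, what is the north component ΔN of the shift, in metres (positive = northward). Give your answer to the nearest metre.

At φ = -12.1329°, λ = 120.3469°: sin φ = -0.210180, cos φ = 0.977663, sin λ = 0.862982, cos λ = -0.505234.
ΔN = −sin φ cos λ·ΔX − sin φ sin λ·ΔY + cos φ·ΔZ = −(-0.210180)(-0.505234)(374.2) − (-0.210180)(0.862982)(-444.6) + (0.977663)(411.4) = 281.83 m.

ΔN = 282 m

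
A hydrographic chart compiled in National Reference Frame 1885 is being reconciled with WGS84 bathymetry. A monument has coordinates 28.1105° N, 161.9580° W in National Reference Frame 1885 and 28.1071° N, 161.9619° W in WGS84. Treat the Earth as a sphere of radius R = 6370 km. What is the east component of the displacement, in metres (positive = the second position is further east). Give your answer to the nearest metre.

ΔE = -382 m

Δφ = 28.1071° − 28.1105° = -0.0034°; Δλ = -161.9619° − -161.9580° = -0.0039°.
1° along a meridian = πR/180 = 111177 m.
ΔN = Δφ × 111177 = -378.0 m; ΔE = Δλ × 111177 × cos(28.1105°) = -0.0039 × 111177 × 0.882041 = -382.4 m.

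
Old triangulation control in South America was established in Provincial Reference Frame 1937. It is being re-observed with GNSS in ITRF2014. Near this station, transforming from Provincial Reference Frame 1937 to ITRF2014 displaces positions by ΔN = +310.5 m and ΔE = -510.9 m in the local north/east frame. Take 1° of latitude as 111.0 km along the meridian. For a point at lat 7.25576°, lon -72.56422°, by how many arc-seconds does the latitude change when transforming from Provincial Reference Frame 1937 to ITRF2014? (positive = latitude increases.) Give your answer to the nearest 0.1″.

Δφ = 10.1″

1° of latitude = 111.0 km, so Δφ = 310.5 / 111000 = 0.0027973° = 10.070″.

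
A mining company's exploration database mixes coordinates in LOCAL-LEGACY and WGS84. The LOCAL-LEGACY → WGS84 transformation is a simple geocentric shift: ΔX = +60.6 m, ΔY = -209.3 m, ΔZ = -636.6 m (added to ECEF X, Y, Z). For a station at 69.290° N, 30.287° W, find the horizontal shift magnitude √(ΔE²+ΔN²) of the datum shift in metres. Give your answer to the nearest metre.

402 m

The local east axis at (φ, λ) is (−sin λ, cos λ, 0), so ΔE = −sin(-30.287°)·60.6 + cos(-30.287°)·(-209.3) = -150.17 m.
The local north axis is (−sin φ cos λ, −sin φ sin λ, cos φ), giving ΔN = -48.947 − 98.736 − 225.126 = -372.81 m.
Horizontal magnitude = √(ΔE² + ΔN²) = √((-150.17)² + (-372.81)²) = 401.92 m.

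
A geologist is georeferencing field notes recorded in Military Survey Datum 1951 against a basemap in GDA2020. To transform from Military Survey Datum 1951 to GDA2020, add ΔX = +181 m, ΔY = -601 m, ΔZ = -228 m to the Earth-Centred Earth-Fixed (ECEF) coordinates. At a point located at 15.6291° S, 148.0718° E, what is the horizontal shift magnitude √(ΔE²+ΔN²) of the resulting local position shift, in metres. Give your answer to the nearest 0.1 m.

540.2 m

The local east axis at (φ, λ) is (−sin λ, cos λ, 0), so ΔE = −sin(148.0718°)·181 + cos(148.0718°)·(-601) = 414.35 m.
The local north axis is (−sin φ cos λ, −sin φ sin λ, cos φ), giving ΔN = -41.386 − 85.630 − 219.570 = -346.59 m.
Horizontal magnitude = √(ΔE² + ΔN²) = √(414.35² + (-346.59)²) = 540.19 m.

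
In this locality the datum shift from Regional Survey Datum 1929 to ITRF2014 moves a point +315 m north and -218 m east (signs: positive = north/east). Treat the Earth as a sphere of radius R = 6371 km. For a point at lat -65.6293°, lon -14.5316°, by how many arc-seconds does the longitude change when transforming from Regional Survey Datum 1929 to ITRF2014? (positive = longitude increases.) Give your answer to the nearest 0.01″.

At latitude -65.6293°, cos φ = 0.412639.
One radian of longitude at latitude φ spans R cos φ, so Δλ = ΔE / (R cos φ) = -218.0 / (6371000 × 0.412639) = -8.2924e-05 rad = -17.104″.

Δλ = -17.10″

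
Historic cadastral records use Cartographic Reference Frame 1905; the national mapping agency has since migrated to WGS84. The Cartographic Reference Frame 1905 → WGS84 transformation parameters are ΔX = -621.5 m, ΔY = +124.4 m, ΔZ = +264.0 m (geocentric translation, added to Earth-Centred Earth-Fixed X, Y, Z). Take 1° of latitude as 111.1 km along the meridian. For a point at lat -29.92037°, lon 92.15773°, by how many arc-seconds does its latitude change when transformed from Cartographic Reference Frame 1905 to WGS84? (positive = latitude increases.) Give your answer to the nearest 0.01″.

sin φ = -0.498796, cos φ = 0.866719, sin λ = 0.999291, cos λ = -0.037651.
North component: ΔN = −sin φ cos λ·ΔX − sin φ sin λ·ΔY + cos φ·ΔZ = −(-0.498796)(-0.037651)(-621.5) − (-0.498796)(0.999291)(124.4) + (0.866719)(264.0) = 302.49 m.
1° of latitude spans 111100 m, so Δφ = 302.49 / 111100 × 3600 = 9.802″.

Δφ = 9.80″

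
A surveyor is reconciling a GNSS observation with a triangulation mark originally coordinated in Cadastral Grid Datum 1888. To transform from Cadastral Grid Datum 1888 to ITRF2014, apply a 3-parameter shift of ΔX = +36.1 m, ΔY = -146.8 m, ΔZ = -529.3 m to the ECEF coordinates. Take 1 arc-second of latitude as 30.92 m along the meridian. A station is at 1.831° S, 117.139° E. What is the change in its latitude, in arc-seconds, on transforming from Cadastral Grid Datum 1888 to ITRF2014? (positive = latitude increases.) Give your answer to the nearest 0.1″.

Δφ = -17.3″

sin φ = -0.031952, cos φ = 0.999489, sin λ = 0.889903, cos λ = -0.456151.
North component: ΔN = −sin φ cos λ·ΔX − sin φ sin λ·ΔY + cos φ·ΔZ = −(-0.031952)(-0.456151)(36.1) − (-0.031952)(0.889903)(-146.8) + (0.999489)(-529.3) = -533.73 m.
1° of latitude spans 3600 × 30.92 = 111312 m, so Δφ = -533.73 / 111312 × 3600 = -17.262″.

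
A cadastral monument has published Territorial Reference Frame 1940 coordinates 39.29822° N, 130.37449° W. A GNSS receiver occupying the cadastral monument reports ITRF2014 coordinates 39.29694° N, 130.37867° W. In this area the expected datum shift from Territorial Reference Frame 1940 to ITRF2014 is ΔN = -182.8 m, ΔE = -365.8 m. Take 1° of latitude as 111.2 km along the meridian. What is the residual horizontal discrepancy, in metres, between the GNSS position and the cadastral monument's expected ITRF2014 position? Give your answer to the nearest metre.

41 m

Observed coordinate differences: Δφ = -0.00128°, Δλ = -0.00418°.
Converting to metres (1° lat = 111200 m, cos φ = 0.773860): observed ΔN = -142.3 m, observed ΔE = -359.7 m.
Subtracting the expected shift leaves a residual of -142.3 − (-182.8) = 40.5 m north and -359.7 − (-365.8) = 6.1 m east.
Residual distance = √(40.5² + 6.1²) = 40.9 m.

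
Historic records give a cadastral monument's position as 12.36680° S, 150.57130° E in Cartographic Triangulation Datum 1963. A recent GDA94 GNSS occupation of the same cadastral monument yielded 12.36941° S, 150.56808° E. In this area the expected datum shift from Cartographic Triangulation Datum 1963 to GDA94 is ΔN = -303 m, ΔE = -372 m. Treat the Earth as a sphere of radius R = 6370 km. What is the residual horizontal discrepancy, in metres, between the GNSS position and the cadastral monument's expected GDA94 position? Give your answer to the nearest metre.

26 m

Observed coordinate differences: Δφ = -0.00261°, Δλ = -0.00322°.
Converting to metres (1° lat = 111177 m, cos φ = 0.976797): observed ΔN = -290.2 m, observed ΔE = -349.7 m.
Subtracting the expected shift leaves a residual of -290.2 − (-303) = 12.8 m north and -349.7 − (-372) = 22.3 m east.
Residual distance = √(12.8² + 22.3²) = 25.7 m.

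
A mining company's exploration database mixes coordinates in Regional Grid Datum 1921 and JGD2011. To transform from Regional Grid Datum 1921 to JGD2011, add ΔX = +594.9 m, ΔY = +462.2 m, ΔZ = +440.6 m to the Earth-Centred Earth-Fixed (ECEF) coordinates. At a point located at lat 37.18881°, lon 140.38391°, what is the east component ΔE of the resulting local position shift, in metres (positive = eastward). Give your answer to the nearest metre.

ΔE = -735 m

At φ = 37.18881°, λ = 140.38391°: sin φ = 0.604444, cos φ = 0.796648, sin λ = 0.637640, cos λ = -0.770334.
ΔE = −sin λ·ΔX + cos λ·ΔY = −(0.637640)·(594.9) + (-0.770334)·(462.2) = -735.38 m.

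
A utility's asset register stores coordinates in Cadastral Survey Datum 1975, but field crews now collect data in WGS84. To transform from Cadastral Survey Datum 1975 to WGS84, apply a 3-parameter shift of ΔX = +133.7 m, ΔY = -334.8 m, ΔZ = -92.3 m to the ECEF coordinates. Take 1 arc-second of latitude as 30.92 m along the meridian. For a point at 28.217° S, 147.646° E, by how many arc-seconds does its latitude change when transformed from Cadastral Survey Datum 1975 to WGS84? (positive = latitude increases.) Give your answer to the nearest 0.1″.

sin φ = -0.472812, cos φ = 0.881163, sin λ = 0.535149, cos λ = -0.844758.
North component: ΔN = −sin φ cos λ·ΔX − sin φ sin λ·ΔY + cos φ·ΔZ = −(-0.472812)(-0.844758)(133.7) − (-0.472812)(0.535149)(-334.8) + (0.881163)(-92.3) = -219.45 m.
1° of latitude spans 3600 × 30.92 = 111312 m, so Δφ = -219.45 / 111312 × 3600 = -7.097″.

Δφ = -7.1″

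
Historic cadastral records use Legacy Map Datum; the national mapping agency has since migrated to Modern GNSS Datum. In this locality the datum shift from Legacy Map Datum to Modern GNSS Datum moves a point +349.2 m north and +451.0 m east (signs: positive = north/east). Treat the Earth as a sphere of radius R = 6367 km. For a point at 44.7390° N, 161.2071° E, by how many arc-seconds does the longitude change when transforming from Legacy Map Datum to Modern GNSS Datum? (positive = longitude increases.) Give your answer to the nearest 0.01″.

At latitude 44.7390°, cos φ = 0.710321.
One radian of longitude at latitude φ spans R cos φ, so Δλ = ΔE / (R cos φ) = 451.0 / (6367000 × 0.710321) = 9.9721e-05 rad = 20.569″.

Δλ = 20.57″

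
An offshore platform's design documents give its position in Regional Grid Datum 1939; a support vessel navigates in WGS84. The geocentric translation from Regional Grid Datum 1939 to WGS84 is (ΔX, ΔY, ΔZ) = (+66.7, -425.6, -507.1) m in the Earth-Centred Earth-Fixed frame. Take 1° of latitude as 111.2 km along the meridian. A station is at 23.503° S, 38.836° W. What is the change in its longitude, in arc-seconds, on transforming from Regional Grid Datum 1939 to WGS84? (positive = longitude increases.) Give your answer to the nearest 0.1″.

Δλ = -10.2″

sin φ = -0.398797, cos φ = 0.917039, sin λ = -0.627093, cos λ = 0.778944.
East component: ΔE = −sin λ·ΔX + cos λ·ΔY = −(-0.627093)(66.7) + (0.778944)(-425.6) = -289.69 m.
1° of latitude spans 111200 m; at latitude φ, 1° of longitude spans that × cos φ = 101974.8 m, so Δλ = -289.69 / 101974.8 × 3600 = -10.227″.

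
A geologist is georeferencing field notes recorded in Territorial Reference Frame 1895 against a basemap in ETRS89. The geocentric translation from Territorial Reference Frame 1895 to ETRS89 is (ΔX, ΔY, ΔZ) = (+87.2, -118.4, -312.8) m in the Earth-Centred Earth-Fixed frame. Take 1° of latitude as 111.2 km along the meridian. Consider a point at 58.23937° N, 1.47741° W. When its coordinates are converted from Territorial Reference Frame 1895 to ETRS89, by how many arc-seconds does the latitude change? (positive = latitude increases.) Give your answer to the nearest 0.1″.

Δφ = -7.8″

sin φ = 0.850255, cos φ = 0.526372, sin λ = -0.025783, cos λ = 0.999668.
North component: ΔN = −sin φ cos λ·ΔX − sin φ sin λ·ΔY + cos φ·ΔZ = −(0.850255)(0.999668)(87.2) − (0.850255)(-0.025783)(-118.4) + (0.526372)(-312.8) = -241.36 m.
1° of latitude spans 111200 m, so Δφ = -241.36 / 111200 × 3600 = -7.814″.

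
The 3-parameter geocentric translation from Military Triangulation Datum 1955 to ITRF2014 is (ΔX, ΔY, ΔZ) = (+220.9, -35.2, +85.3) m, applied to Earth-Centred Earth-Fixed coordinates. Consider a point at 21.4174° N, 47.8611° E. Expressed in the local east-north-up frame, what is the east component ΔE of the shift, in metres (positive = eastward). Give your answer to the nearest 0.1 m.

ΔE = -187.4 m

The local east axis at (φ, λ) is (−sin λ, cos λ, 0), so ΔE = −sin(47.8611°)·220.9 + cos(47.8611°)·(-35.2) = -187.42 m.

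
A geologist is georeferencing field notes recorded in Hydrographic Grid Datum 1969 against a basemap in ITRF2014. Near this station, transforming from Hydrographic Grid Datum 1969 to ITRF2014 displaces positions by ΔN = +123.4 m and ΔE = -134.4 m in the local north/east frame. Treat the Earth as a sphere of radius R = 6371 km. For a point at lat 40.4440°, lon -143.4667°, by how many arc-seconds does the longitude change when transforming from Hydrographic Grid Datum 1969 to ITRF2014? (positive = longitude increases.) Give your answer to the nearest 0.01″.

At latitude 40.4440°, cos φ = 0.761040.
One radian of longitude at latitude φ spans R cos φ, so Δλ = ΔE / (R cos φ) = -134.4 / (6371000 × 0.761040) = -2.7719e-05 rad = -5.718″.

Δλ = -5.72″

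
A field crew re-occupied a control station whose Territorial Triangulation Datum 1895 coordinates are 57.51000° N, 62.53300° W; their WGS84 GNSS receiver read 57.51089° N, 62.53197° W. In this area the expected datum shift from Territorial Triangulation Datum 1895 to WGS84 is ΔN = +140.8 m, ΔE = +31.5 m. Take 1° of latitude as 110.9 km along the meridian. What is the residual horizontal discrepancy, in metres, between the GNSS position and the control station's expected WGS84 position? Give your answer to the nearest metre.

52 m

Observed coordinate differences: Δφ = +0.00089°, Δλ = +0.00103°.
Converting to metres (1° lat = 110900 m, cos φ = 0.537152): observed ΔN = 98.7 m, observed ΔE = 61.4 m.
Subtracting the expected shift leaves a residual of 98.7 − (140.8) = -42.1 m north and 61.4 − (31.5) = 29.9 m east.
Residual distance = √((-42.1)² + 29.9²) = 51.6 m.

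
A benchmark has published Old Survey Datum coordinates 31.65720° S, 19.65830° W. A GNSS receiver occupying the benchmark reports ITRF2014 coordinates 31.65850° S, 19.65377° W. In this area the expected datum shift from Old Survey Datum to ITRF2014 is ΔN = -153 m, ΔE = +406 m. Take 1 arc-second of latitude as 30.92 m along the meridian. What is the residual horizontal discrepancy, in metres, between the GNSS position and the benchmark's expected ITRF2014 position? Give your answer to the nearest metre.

Observed coordinate differences: Δφ = -0.00130°, Δλ = +0.00453°.
Converting to metres (1° lat = 111312 m, cos φ = 0.851203): observed ΔN = -144.7 m, observed ΔE = 429.2 m.
Subtracting the expected shift leaves a residual of -144.7 − (-153) = 8.3 m north and 429.2 − (406) = 23.2 m east.
Residual distance = √(8.3² + 23.2²) = 24.7 m.

25 m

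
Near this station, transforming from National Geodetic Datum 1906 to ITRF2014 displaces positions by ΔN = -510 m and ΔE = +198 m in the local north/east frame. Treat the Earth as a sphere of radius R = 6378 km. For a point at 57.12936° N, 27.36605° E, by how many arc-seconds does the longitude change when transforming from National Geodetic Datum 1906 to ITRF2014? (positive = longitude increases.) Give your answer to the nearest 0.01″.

At latitude 57.12936°, cos φ = 0.542744.
One radian of longitude at latitude φ spans R cos φ, so Δλ = ΔE / (R cos φ) = 198.0 / (6378000 × 0.542744) = 5.7199e-05 rad = 11.798″.

Δλ = 11.80″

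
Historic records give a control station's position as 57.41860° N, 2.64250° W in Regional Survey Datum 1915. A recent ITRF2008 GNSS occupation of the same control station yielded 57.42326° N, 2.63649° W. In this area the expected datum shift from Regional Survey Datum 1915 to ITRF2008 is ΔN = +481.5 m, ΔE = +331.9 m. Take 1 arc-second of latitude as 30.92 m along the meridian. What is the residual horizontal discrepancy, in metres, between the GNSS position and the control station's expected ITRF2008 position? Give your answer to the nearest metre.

47 m

Observed coordinate differences: Δφ = +0.00466°, Δλ = +0.00601°.
Converting to metres (1° lat = 111312 m, cos φ = 0.538497): observed ΔN = 518.7 m, observed ΔE = 360.2 m.
Subtracting the expected shift leaves a residual of 518.7 − (481.5) = 37.2 m north and 360.2 − (331.9) = 28.3 m east.
Residual distance = √(37.2² + 28.3²) = 46.8 m.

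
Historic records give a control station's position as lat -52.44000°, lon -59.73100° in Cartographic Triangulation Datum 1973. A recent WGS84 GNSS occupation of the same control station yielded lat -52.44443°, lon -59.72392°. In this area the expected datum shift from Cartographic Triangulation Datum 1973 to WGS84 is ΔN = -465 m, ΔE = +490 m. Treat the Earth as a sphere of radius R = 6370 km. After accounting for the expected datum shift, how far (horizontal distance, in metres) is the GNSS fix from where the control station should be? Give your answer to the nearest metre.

Observed coordinate differences: Δφ = -0.00443°, Δλ = +0.00708°.
Converting to metres (1° lat = 111177 m, cos φ = 0.609592): observed ΔN = -492.5 m, observed ΔE = 479.8 m.
Subtracting the expected shift leaves a residual of -492.5 − (-465) = -27.5 m north and 479.8 − (490) = -10.2 m east.
Residual distance = √((-27.5)² + (-10.2)²) = 29.3 m.

29 m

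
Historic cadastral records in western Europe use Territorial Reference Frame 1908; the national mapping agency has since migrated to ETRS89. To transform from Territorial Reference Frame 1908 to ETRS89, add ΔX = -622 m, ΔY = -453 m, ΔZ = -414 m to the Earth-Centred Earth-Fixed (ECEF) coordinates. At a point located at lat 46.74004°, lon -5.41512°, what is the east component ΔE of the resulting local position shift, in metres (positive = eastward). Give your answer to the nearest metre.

ΔE = -510 m

The local east axis at (φ, λ) is (−sin λ, cos λ, 0), so ΔE = −sin(-5.41512°)·(-622) + cos(-5.41512°)·(-453) = -509.68 m.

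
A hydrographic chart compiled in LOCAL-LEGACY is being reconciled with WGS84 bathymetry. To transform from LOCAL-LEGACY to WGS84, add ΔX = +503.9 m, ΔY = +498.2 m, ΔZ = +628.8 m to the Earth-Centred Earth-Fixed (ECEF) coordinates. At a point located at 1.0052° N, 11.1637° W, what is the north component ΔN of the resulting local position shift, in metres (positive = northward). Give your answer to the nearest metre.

ΔN = 622 m

At φ = 1.0052°, λ = -11.1637°: sin φ = 0.017543, cos φ = 0.999846, sin λ = -0.193613, cos λ = 0.981078.
ΔN = −sin φ cos λ·ΔX − sin φ sin λ·ΔY + cos φ·ΔZ = −(0.017543)(0.981078)(503.9) − (0.017543)(-0.193613)(498.2) + (0.999846)(628.8) = 621.72 m.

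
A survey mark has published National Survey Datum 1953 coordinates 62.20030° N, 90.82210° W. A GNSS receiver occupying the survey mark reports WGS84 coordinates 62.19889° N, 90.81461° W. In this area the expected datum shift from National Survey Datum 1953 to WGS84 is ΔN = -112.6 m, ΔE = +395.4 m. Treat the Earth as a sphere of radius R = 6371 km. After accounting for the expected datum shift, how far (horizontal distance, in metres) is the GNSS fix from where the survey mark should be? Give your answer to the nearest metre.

45 m

Observed coordinate differences: Δφ = -0.00141°, Δλ = +0.00749°.
Converting to metres (1° lat = 111195 m, cos φ = 0.466382): observed ΔN = -156.8 m, observed ΔE = 388.4 m.
Subtracting the expected shift leaves a residual of -156.8 − (-112.6) = -44.2 m north and 388.4 − (395.4) = -7.0 m east.
Residual distance = √((-44.2)² + (-7.0)²) = 44.7 m.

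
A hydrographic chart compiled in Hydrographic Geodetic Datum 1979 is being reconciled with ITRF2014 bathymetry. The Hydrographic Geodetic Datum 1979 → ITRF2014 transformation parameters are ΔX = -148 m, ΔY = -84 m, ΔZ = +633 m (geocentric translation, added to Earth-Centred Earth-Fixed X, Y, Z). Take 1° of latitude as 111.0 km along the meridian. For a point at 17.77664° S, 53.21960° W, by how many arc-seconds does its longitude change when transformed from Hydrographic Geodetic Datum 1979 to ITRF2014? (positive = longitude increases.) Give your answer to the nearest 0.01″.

Δλ = -5.75″

sin φ = -0.305307, cos φ = 0.952254, sin λ = -0.800936, cos λ = 0.598750.
East component: ΔE = −sin λ·ΔX + cos λ·ΔY = −(-0.800936)(-148) + (0.598750)(-84) = -168.83 m.
1° of latitude spans 111000 m; at latitude φ, 1° of longitude spans that × cos φ = 105700.2 m, so Δλ = -168.83 / 105700.2 × 3600 = -5.750″.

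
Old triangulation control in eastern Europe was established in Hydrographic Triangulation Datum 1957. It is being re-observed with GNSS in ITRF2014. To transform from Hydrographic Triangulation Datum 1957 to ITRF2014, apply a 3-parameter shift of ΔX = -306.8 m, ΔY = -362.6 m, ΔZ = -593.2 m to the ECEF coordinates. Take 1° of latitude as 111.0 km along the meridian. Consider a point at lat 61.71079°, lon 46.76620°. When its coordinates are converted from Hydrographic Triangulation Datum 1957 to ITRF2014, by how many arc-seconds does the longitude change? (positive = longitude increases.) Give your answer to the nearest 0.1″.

Δλ = -1.7″

sin φ = 0.880567, cos φ = 0.473922, sin λ = 0.728565, cos λ = 0.684977.
East component: ΔE = −sin λ·ΔX + cos λ·ΔY = −(0.728565)(-306.8) + (0.684977)(-362.6) = -24.85 m.
1° of latitude spans 111000 m; at latitude φ, 1° of longitude spans that × cos φ = 52605.4 m, so Δλ = -24.85 / 52605.4 × 3600 = -1.701″.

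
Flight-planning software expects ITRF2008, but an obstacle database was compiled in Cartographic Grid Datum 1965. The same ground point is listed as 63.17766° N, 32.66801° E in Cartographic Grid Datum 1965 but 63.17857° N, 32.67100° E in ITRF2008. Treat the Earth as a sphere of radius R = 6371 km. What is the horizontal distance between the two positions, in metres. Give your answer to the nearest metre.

181 m

Δφ = 63.17857° − 63.17766° = +0.00091°; Δλ = 32.67100° − 32.66801° = +0.00299°.
1° along a meridian = πR/180 = 111195 m.
ΔN = Δφ × 111195 = 101.2 m; ΔE = Δλ × 111195 × cos(63.17766°) = +0.00299 × 111195 × 0.451226 = 150.0 m.
Distance = √(ΔE² + ΔN²) = √(150.0² + 101.2²) = 181.0 m.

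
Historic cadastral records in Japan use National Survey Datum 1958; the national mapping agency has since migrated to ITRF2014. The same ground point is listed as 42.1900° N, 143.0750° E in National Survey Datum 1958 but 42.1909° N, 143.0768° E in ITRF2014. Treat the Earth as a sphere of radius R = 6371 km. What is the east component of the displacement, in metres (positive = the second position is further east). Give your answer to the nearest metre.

ΔE = 148 m

Δφ = 42.1909° − 42.1900° = +0.0009°; Δλ = 143.0768° − 143.0750° = +0.0018°.
1° along a meridian = πR/180 = 111195 m.
ΔN = Δφ × 111195 = 100.1 m; ΔE = Δλ × 111195 × cos(42.1900°) = +0.0018 × 111195 × 0.740922 = 148.3 m.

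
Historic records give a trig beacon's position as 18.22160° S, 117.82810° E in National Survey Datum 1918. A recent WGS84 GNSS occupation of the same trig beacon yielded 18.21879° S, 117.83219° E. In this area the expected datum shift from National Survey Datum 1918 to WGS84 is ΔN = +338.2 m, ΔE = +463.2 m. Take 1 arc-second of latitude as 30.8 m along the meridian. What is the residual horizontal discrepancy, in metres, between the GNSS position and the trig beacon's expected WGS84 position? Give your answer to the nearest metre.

Observed coordinate differences: Δφ = +0.00281°, Δλ = +0.00409°.
Converting to metres (1° lat = 110880 m, cos φ = 0.949854): observed ΔN = 311.6 m, observed ΔE = 430.8 m.
Subtracting the expected shift leaves a residual of 311.6 − (338.2) = -26.6 m north and 430.8 − (463.2) = -32.4 m east.
Residual distance = √((-26.6)² + (-32.4)²) = 42.0 m.

42 m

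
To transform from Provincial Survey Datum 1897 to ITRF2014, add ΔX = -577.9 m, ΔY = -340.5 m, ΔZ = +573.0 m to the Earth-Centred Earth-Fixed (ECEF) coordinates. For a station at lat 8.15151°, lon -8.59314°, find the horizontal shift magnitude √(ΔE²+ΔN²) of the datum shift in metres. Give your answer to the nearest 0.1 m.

The local east axis at (φ, λ) is (−sin λ, cos λ, 0), so ΔE = −sin(-8.59314°)·(-577.9) + cos(-8.59314°)·(-340.5) = -423.03 m.
The local north axis is (−sin φ cos λ, −sin φ sin λ, cos φ), giving ΔN = 81.021 − 7.214 + 567.211 = 641.02 m.
Horizontal magnitude = √(ΔE² + ΔN²) = √((-423.03)² + 641.02²) = 768.02 m.

768.0 m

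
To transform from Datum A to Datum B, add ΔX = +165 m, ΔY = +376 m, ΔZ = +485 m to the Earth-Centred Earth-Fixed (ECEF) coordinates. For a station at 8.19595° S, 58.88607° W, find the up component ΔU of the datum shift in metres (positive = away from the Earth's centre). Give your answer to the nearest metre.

ΔU = -303 m

The local up (radial) axis is (cos φ cos λ, cos φ sin λ, sin φ), giving ΔU = 84.392 − 318.621 − 69.141 = -303.37 m.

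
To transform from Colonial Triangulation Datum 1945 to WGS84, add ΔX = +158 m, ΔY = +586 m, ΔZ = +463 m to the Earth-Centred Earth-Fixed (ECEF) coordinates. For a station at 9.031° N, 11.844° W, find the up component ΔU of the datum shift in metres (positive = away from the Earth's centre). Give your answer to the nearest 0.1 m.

At φ = 9.031°, λ = -11.844°: sin φ = 0.156969, cos φ = 0.987604, sin λ = -0.205248, cos λ = 0.978710.
ΔU = cos φ cos λ·ΔX + cos φ sin λ·ΔY + sin φ·ΔZ = (0.987604)(0.978710)(158) + (0.987604)(-0.205248)(586) + (0.156969)(463) = 106.61 m.

ΔU = 106.6 m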